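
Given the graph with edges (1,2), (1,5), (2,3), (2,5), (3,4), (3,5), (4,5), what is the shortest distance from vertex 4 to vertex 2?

Step 1: Build adjacency list:
  1: 2, 5
  2: 1, 3, 5
  3: 2, 4, 5
  4: 3, 5
  5: 1, 2, 3, 4

Step 2: BFS from vertex 4 to find shortest path to 2:
  vertex 3 reached at distance 1
  vertex 5 reached at distance 1
  vertex 2 reached at distance 2

Step 3: Shortest path: 4 -> 3 -> 2
Path length: 2 edges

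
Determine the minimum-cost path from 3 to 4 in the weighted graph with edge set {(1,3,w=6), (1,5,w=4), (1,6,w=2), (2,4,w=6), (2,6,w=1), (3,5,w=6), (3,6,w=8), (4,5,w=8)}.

Step 1: Build adjacency list with weights:
  1: 3(w=6), 5(w=4), 6(w=2)
  2: 4(w=6), 6(w=1)
  3: 1(w=6), 5(w=6), 6(w=8)
  4: 2(w=6), 5(w=8)
  5: 1(w=4), 3(w=6), 4(w=8)
  6: 1(w=2), 2(w=1), 3(w=8)

Step 2: Apply Dijkstra's algorithm from vertex 3:
  Visit vertex 3 (distance=0)
    Update dist[1] = 6
    Update dist[5] = 6
    Update dist[6] = 8
  Visit vertex 1 (distance=6)
  Visit vertex 5 (distance=6)
    Update dist[4] = 14
  Visit vertex 6 (distance=8)
    Update dist[2] = 9
  Visit vertex 2 (distance=9)
  Visit vertex 4 (distance=14)

Step 3: Shortest path: 3 -> 5 -> 4
Total weight: 6 + 8 = 14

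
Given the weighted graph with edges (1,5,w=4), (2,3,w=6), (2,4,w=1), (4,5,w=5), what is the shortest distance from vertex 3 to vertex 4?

Step 1: Build adjacency list with weights:
  1: 5(w=4)
  2: 3(w=6), 4(w=1)
  3: 2(w=6)
  4: 2(w=1), 5(w=5)
  5: 1(w=4), 4(w=5)

Step 2: Apply Dijkstra's algorithm from vertex 3:
  Visit vertex 3 (distance=0)
    Update dist[2] = 6
  Visit vertex 2 (distance=6)
    Update dist[4] = 7
  Visit vertex 4 (distance=7)
    Update dist[5] = 12

Step 3: Shortest path: 3 -> 2 -> 4
Total weight: 6 + 1 = 7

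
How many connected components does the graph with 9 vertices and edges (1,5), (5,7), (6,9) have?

Step 1: Build adjacency list from edges:
  1: 5
  2: (none)
  3: (none)
  4: (none)
  5: 1, 7
  6: 9
  7: 5
  8: (none)
  9: 6

Step 2: Run BFS/DFS from vertex 1:
  Visited: {1, 5, 7}
  Reached 3 of 9 vertices

Step 3: Only 3 of 9 vertices reached. Graph is disconnected.
Connected components: {1, 5, 7}, {2}, {3}, {4}, {6, 9}, {8}
Number of connected components: 6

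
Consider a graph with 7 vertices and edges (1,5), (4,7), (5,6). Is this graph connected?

Step 1: Build adjacency list from edges:
  1: 5
  2: (none)
  3: (none)
  4: 7
  5: 1, 6
  6: 5
  7: 4

Step 2: Run BFS/DFS from vertex 1:
  Visited: {1, 5, 6}
  Reached 3 of 7 vertices

Step 3: Only 3 of 7 vertices reached. Graph is disconnected.
Connected components: {1, 5, 6}, {2}, {3}, {4, 7}
Answer: No, the graph is not connected (4 components).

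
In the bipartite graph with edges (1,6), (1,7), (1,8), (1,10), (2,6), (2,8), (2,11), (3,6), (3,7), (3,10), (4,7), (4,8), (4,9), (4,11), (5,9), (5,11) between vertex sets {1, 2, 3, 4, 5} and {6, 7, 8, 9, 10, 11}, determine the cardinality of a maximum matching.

Step 1: List the neighbors of each left vertex:
  1: 6, 7, 8, 10
  2: 6, 8, 11
  3: 6, 7, 10
  4: 7, 8, 9, 11
  5: 9, 11

Step 2: Greedily match left vertices, then look for augmenting paths:
  Match 1 -- 6
  Match 2 -- 8
  Match 3 -- 7
  Match 4 -- 9
  Match 5 -- 11
  No augmenting path remains.

Step 3: Verify this is maximum:
  Matching size 5 = min(|L|, |R|) = min(5, 6), which is an upper bound, so this matching is maximum.

Maximum matching: {(1,6), (2,8), (3,7), (4,9), (5,11)}
Size: 5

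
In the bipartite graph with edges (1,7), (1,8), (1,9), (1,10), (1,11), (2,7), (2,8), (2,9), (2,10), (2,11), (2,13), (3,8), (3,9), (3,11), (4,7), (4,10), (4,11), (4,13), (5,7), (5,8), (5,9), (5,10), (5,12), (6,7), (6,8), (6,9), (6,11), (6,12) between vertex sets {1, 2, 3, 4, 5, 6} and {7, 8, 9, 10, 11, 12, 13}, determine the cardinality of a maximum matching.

Step 1: List the neighbors of each left vertex:
  1: 7, 8, 9, 10, 11
  2: 7, 8, 9, 10, 11, 13
  3: 8, 9, 11
  4: 7, 10, 11, 13
  5: 7, 8, 9, 10, 12
  6: 7, 8, 9, 11, 12

Step 2: Greedily match left vertices, then look for augmenting paths:
  Match 1 -- 7
  Match 2 -- 8
  Match 3 -- 9
  Match 4 -- 10
  Match 5 -- 12
  Match 6 -- 11
  No augmenting path remains.

Step 3: Verify this is maximum:
  Matching size 6 = min(|L|, |R|) = min(6, 7), which is an upper bound, so this matching is maximum.

Maximum matching: {(1,7), (2,8), (3,9), (4,10), (5,12), (6,11)}
Size: 6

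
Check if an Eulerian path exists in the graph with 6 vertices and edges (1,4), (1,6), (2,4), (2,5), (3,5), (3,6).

Step 1: Find the degree of each vertex:
  deg(1) = 2
  deg(2) = 2
  deg(3) = 2
  deg(4) = 2
  deg(5) = 2
  deg(6) = 2

Step 2: Count vertices with odd degree:
  All vertices have even degree (0 odd-degree vertices)

Step 3: Apply Euler's theorem:
  - Eulerian circuit exists iff graph is connected and all vertices have even degree
  - Eulerian path exists iff graph is connected and has 0 or 2 odd-degree vertices

Graph is connected with 0 odd-degree vertices.
Both Eulerian circuit and Eulerian path exist.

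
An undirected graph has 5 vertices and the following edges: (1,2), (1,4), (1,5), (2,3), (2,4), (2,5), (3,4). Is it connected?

Step 1: Build adjacency list from edges:
  1: 2, 4, 5
  2: 1, 3, 4, 5
  3: 2, 4
  4: 1, 2, 3
  5: 1, 2

Step 2: Run BFS/DFS from vertex 1:
  Visited: {1, 2, 4, 5, 3}
  Reached 5 of 5 vertices

Step 3: All 5 vertices reached from vertex 1, so the graph is connected.
Answer: Yes, the graph is connected.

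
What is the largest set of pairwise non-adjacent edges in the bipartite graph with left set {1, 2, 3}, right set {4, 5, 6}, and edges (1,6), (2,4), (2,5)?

Step 1: List the neighbors of each left vertex:
  1: 6
  2: 4, 5
  3: (none)

Step 2: Greedily match left vertices, then look for augmenting paths:
  Match 1 -- 6
  Match 2 -- 4
  No augmenting path remains.

Step 3: Verify this is maximum:
  Matching has size 2. The vertex set {1, 2} covers every edge and has size 2; any matching has at most one edge per cover vertex, so 2 is maximum (König's theorem).

Maximum matching: {(1,6), (2,4)}
Size: 2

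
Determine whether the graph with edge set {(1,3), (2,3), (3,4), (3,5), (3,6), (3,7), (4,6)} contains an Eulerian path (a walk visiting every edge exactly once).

Step 1: Find the degree of each vertex:
  deg(1) = 1
  deg(2) = 1
  deg(3) = 6
  deg(4) = 2
  deg(5) = 1
  deg(6) = 2
  deg(7) = 1

Step 2: Count vertices with odd degree:
  Odd-degree vertices: 1, 2, 5, 7 (4 total)

Step 3: Apply Euler's theorem:
  - Eulerian circuit exists iff graph is connected and all vertices have even degree
  - Eulerian path exists iff graph is connected and has 0 or 2 odd-degree vertices

Graph has 4 odd-degree vertices (need 0 or 2).
Neither Eulerian path nor Eulerian circuit exists.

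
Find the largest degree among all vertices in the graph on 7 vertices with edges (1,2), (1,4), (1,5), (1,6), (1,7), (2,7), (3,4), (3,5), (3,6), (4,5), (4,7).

Step 1: Count edges incident to each vertex:
  deg(1) = 5 (neighbors: 2, 4, 5, 6, 7)
  deg(2) = 2 (neighbors: 1, 7)
  deg(3) = 3 (neighbors: 4, 5, 6)
  deg(4) = 4 (neighbors: 1, 3, 5, 7)
  deg(5) = 3 (neighbors: 1, 3, 4)
  deg(6) = 2 (neighbors: 1, 3)
  deg(7) = 3 (neighbors: 1, 2, 4)

Step 2: Find maximum:
  max(5, 2, 3, 4, 3, 2, 3) = 5 (vertex 1)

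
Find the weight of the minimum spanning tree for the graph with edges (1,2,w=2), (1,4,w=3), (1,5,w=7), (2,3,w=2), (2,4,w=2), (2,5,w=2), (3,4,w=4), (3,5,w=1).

Apply Kruskal's algorithm (sort edges by weight, add if no cycle):

Sorted edges by weight:
  (3,5) w=1
  (1,2) w=2
  (2,4) w=2
  (2,5) w=2
  (2,3) w=2
  (1,4) w=3
  (3,4) w=4
  (1,5) w=7

Add edge (3,5) w=1 -- no cycle. Running total: 1
Add edge (1,2) w=2 -- no cycle. Running total: 3
Add edge (2,4) w=2 -- no cycle. Running total: 5
Add edge (2,5) w=2 -- no cycle. Running total: 7

MST edges: (3,5,w=1), (1,2,w=2), (2,4,w=2), (2,5,w=2)
Total MST weight: 1 + 2 + 2 + 2 = 7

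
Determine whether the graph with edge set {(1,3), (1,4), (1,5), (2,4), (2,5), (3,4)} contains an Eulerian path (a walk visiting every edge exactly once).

Step 1: Find the degree of each vertex:
  deg(1) = 3
  deg(2) = 2
  deg(3) = 2
  deg(4) = 3
  deg(5) = 2

Step 2: Count vertices with odd degree:
  Odd-degree vertices: 1, 4 (2 total)

Step 3: Apply Euler's theorem:
  - Eulerian circuit exists iff graph is connected and all vertices have even degree
  - Eulerian path exists iff graph is connected and has 0 or 2 odd-degree vertices

Graph is connected with exactly 2 odd-degree vertices (1, 4).
Eulerian path exists (starting and ending at the odd-degree vertices), but no Eulerian circuit.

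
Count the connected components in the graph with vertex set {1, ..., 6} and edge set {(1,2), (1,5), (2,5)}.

Step 1: Build adjacency list from edges:
  1: 2, 5
  2: 1, 5
  3: (none)
  4: (none)
  5: 1, 2
  6: (none)

Step 2: Run BFS/DFS from vertex 1:
  Visited: {1, 2, 5}
  Reached 3 of 6 vertices

Step 3: Only 3 of 6 vertices reached. Graph is disconnected.
Connected components: {1, 2, 5}, {3}, {4}, {6}
Number of connected components: 4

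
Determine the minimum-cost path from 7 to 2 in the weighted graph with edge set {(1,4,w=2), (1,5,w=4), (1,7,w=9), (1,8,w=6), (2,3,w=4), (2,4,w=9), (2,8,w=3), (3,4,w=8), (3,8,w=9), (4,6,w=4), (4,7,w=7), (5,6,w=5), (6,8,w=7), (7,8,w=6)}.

Step 1: Build adjacency list with weights:
  1: 4(w=2), 5(w=4), 7(w=9), 8(w=6)
  2: 3(w=4), 4(w=9), 8(w=3)
  3: 2(w=4), 4(w=8), 8(w=9)
  4: 1(w=2), 2(w=9), 3(w=8), 6(w=4), 7(w=7)
  5: 1(w=4), 6(w=5)
  6: 4(w=4), 5(w=5), 8(w=7)
  7: 1(w=9), 4(w=7), 8(w=6)
  8: 1(w=6), 2(w=3), 3(w=9), 6(w=7), 7(w=6)

Step 2: Apply Dijkstra's algorithm from vertex 7:
  Visit vertex 7 (distance=0)
    Update dist[1] = 9
    Update dist[4] = 7
    Update dist[8] = 6
  Visit vertex 8 (distance=6)
    Update dist[2] = 9
    Update dist[3] = 15
    Update dist[6] = 13
  Visit vertex 4 (distance=7)
    Update dist[6] = 11
  Visit vertex 1 (distance=9)
    Update dist[5] = 13
  Visit vertex 2 (distance=9)
    Update dist[3] = 13

Step 3: Shortest path: 7 -> 8 -> 2
Total weight: 6 + 3 = 9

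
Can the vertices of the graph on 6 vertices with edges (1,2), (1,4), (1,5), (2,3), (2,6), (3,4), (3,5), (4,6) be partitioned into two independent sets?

Step 1: Attempt 2-coloring using BFS:
  Start at vertex 1, assign color 0
  Color vertex 2 with color 1 (neighbor of 1)
  Color vertex 4 with color 1 (neighbor of 1)
  Color vertex 5 with color 1 (neighbor of 1)
  Color vertex 3 with color 0 (neighbor of 2)
  Color vertex 6 with color 0 (neighbor of 2)

Step 2: 2-coloring succeeded. No conflicts found.
  Set A (color 0): {1, 3, 6}
  Set B (color 1): {2, 4, 5}

The graph is bipartite with partition {1, 3, 6}, {2, 4, 5}.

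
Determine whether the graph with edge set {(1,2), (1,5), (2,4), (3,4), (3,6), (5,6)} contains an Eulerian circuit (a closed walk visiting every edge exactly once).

Step 1: Find the degree of each vertex:
  deg(1) = 2
  deg(2) = 2
  deg(3) = 2
  deg(4) = 2
  deg(5) = 2
  deg(6) = 2

Step 2: Count vertices with odd degree:
  All vertices have even degree (0 odd-degree vertices)

Step 3: Apply Euler's theorem:
  - Eulerian circuit exists iff graph is connected and all vertices have even degree
  - Eulerian path exists iff graph is connected and has 0 or 2 odd-degree vertices

Graph is connected with 0 odd-degree vertices.
Both Eulerian circuit and Eulerian path exist.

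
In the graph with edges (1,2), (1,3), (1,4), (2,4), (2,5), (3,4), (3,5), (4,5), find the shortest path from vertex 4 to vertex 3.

Step 1: Build adjacency list:
  1: 2, 3, 4
  2: 1, 4, 5
  3: 1, 4, 5
  4: 1, 2, 3, 5
  5: 2, 3, 4

Step 2: BFS from vertex 4 to find shortest path to 3:
  vertex 1 reached at distance 1
  vertex 2 reached at distance 1
  vertex 3 reached at distance 1

Step 3: Shortest path: 4 -> 3
Path length: 1 edge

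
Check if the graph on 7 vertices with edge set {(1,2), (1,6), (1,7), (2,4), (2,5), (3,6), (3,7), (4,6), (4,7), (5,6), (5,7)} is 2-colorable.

Step 1: Attempt 2-coloring using BFS:
  Start at vertex 1, assign color 0
  Color vertex 2 with color 1 (neighbor of 1)
  Color vertex 6 with color 1 (neighbor of 1)
  Color vertex 7 with color 1 (neighbor of 1)
  Color vertex 4 with color 0 (neighbor of 2)
  Color vertex 5 with color 0 (neighbor of 2)
  Color vertex 3 with color 0 (neighbor of 6)

Step 2: 2-coloring succeeded. No conflicts found.
  Set A (color 0): {1, 3, 4, 5}
  Set B (color 1): {2, 6, 7}

The graph is bipartite with partition {1, 3, 4, 5}, {2, 6, 7}.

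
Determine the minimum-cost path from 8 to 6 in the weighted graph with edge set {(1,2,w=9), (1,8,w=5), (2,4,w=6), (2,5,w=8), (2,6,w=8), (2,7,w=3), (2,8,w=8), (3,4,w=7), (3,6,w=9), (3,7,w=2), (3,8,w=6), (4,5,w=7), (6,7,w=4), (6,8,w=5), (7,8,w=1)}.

Step 1: Build adjacency list with weights:
  1: 2(w=9), 8(w=5)
  2: 1(w=9), 4(w=6), 5(w=8), 6(w=8), 7(w=3), 8(w=8)
  3: 4(w=7), 6(w=9), 7(w=2), 8(w=6)
  4: 2(w=6), 3(w=7), 5(w=7)
  5: 2(w=8), 4(w=7)
  6: 2(w=8), 3(w=9), 7(w=4), 8(w=5)
  7: 2(w=3), 3(w=2), 6(w=4), 8(w=1)
  8: 1(w=5), 2(w=8), 3(w=6), 6(w=5), 7(w=1)

Step 2: Apply Dijkstra's algorithm from vertex 8:
  Visit vertex 8 (distance=0)
    Update dist[1] = 5
    Update dist[2] = 8
    Update dist[3] = 6
    Update dist[6] = 5
    Update dist[7] = 1
  Visit vertex 7 (distance=1)
    Update dist[2] = 4
    Update dist[3] = 3
  Visit vertex 3 (distance=3)
    Update dist[4] = 10
  Visit vertex 2 (distance=4)
    Update dist[5] = 12
  Visit vertex 1 (distance=5)
  Visit vertex 6 (distance=5)

Step 3: Shortest path: 8 -> 6
Total weight: 5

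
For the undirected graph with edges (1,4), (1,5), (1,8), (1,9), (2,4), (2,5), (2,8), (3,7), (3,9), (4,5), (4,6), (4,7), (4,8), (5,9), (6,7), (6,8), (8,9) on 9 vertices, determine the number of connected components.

Step 1: Build adjacency list from edges:
  1: 4, 5, 8, 9
  2: 4, 5, 8
  3: 7, 9
  4: 1, 2, 5, 6, 7, 8
  5: 1, 2, 4, 9
  6: 4, 7, 8
  7: 3, 4, 6
  8: 1, 2, 4, 6, 9
  9: 1, 3, 5, 8

Step 2: Run BFS/DFS from vertex 1:
  Visited: {1, 4, 5, 8, 9, 2, 6, 7, 3}
  Reached 9 of 9 vertices

Step 3: All 9 vertices reached from vertex 1, so the graph is connected.
Number of connected components: 1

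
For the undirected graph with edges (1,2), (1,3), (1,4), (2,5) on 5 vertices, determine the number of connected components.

Step 1: Build adjacency list from edges:
  1: 2, 3, 4
  2: 1, 5
  3: 1
  4: 1
  5: 2

Step 2: Run BFS/DFS from vertex 1:
  Visited: {1, 2, 3, 4, 5}
  Reached 5 of 5 vertices

Step 3: All 5 vertices reached from vertex 1, so the graph is connected.
Number of connected components: 1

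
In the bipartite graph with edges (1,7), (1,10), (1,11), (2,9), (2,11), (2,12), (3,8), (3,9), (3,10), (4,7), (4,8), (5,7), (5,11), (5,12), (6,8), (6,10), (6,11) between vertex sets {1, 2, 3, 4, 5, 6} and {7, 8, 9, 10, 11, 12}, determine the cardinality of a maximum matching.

Step 1: List the neighbors of each left vertex:
  1: 7, 10, 11
  2: 9, 11, 12
  3: 8, 9, 10
  4: 7, 8
  5: 7, 11, 12
  6: 8, 10, 11

Step 2: Greedily match left vertices, then look for augmenting paths:
  Match 1 -- 11
  Match 2 -- 9
  Match 3 -- 8
  Match 4 -- 7
  Match 5 -- 12
  Match 6 -- 10
  No augmenting path remains.

Step 3: Verify this is maximum:
  Matching size 6 = min(|L|, |R|) = min(6, 6), which is an upper bound, so this matching is maximum.

Maximum matching: {(1,11), (2,9), (3,8), (4,7), (5,12), (6,10)}
Size: 6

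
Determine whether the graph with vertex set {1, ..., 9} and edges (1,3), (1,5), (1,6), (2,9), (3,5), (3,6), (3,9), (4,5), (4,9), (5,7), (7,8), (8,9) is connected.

Step 1: Build adjacency list from edges:
  1: 3, 5, 6
  2: 9
  3: 1, 5, 6, 9
  4: 5, 9
  5: 1, 3, 4, 7
  6: 1, 3
  7: 5, 8
  8: 7, 9
  9: 2, 3, 4, 8

Step 2: Run BFS/DFS from vertex 1:
  Visited: {1, 3, 5, 6, 9, 4, 7, 2, 8}
  Reached 9 of 9 vertices

Step 3: All 9 vertices reached from vertex 1, so the graph is connected.
Answer: Yes, the graph is connected.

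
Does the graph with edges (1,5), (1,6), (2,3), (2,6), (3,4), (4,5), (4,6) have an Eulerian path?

Step 1: Find the degree of each vertex:
  deg(1) = 2
  deg(2) = 2
  deg(3) = 2
  deg(4) = 3
  deg(5) = 2
  deg(6) = 3

Step 2: Count vertices with odd degree:
  Odd-degree vertices: 4, 6 (2 total)

Step 3: Apply Euler's theorem:
  - Eulerian circuit exists iff graph is connected and all vertices have even degree
  - Eulerian path exists iff graph is connected and has 0 or 2 odd-degree vertices

Graph is connected with exactly 2 odd-degree vertices (4, 6).
Eulerian path exists (starting and ending at the odd-degree vertices), but no Eulerian circuit.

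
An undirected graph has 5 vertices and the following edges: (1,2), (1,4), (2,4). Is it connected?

Step 1: Build adjacency list from edges:
  1: 2, 4
  2: 1, 4
  3: (none)
  4: 1, 2
  5: (none)

Step 2: Run BFS/DFS from vertex 1:
  Visited: {1, 2, 4}
  Reached 3 of 5 vertices

Step 3: Only 3 of 5 vertices reached. Graph is disconnected.
Connected components: {1, 2, 4}, {3}, {5}
Answer: No, the graph is not connected (3 components).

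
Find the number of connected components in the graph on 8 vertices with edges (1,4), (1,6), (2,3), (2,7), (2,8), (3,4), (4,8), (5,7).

Step 1: Build adjacency list from edges:
  1: 4, 6
  2: 3, 7, 8
  3: 2, 4
  4: 1, 3, 8
  5: 7
  6: 1
  7: 2, 5
  8: 2, 4

Step 2: Run BFS/DFS from vertex 1:
  Visited: {1, 4, 6, 3, 8, 2, 7, 5}
  Reached 8 of 8 vertices

Step 3: All 8 vertices reached from vertex 1, so the graph is connected.
Number of connected components: 1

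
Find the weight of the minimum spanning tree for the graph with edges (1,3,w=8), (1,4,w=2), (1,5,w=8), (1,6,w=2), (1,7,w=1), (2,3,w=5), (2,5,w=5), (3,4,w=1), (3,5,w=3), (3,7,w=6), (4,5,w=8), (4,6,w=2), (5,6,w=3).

Apply Kruskal's algorithm (sort edges by weight, add if no cycle):

Sorted edges by weight:
  (1,7) w=1
  (3,4) w=1
  (1,6) w=2
  (1,4) w=2
  (4,6) w=2
  (3,5) w=3
  (5,6) w=3
  (2,3) w=5
  (2,5) w=5
  (3,7) w=6
  (1,3) w=8
  (1,5) w=8
  (4,5) w=8

Add edge (1,7) w=1 -- no cycle. Running total: 1
Add edge (3,4) w=1 -- no cycle. Running total: 2
Add edge (1,6) w=2 -- no cycle. Running total: 4
Add edge (1,4) w=2 -- no cycle. Running total: 6
Skip edge (4,6) w=2 -- would create cycle
Add edge (3,5) w=3 -- no cycle. Running total: 9
Skip edge (5,6) w=3 -- would create cycle
Add edge (2,3) w=5 -- no cycle. Running total: 14

MST edges: (1,7,w=1), (3,4,w=1), (1,6,w=2), (1,4,w=2), (3,5,w=3), (2,3,w=5)
Total MST weight: 1 + 1 + 2 + 2 + 3 + 5 = 14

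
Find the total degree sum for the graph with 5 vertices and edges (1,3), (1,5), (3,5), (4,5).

Step 1: Count edges incident to each vertex:
  deg(1) = 2 (neighbors: 3, 5)
  deg(2) = 0 (neighbors: none)
  deg(3) = 2 (neighbors: 1, 5)
  deg(4) = 1 (neighbors: 5)
  deg(5) = 3 (neighbors: 1, 3, 4)

Step 2: Sum all degrees:
  2 + 0 + 2 + 1 + 3 = 8

Verification: sum of degrees = 2 * |E| = 2 * 4 = 8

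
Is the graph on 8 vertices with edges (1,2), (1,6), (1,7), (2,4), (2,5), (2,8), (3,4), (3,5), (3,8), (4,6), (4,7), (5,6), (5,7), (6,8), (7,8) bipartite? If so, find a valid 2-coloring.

Step 1: Attempt 2-coloring using BFS:
  Start at vertex 1, assign color 0
  Color vertex 2 with color 1 (neighbor of 1)
  Color vertex 6 with color 1 (neighbor of 1)
  Color vertex 7 with color 1 (neighbor of 1)
  Color vertex 4 with color 0 (neighbor of 2)
  Color vertex 5 with color 0 (neighbor of 2)
  Color vertex 8 with color 0 (neighbor of 2)
  Color vertex 3 with color 1 (neighbor of 4)

Step 2: 2-coloring succeeded. No conflicts found.
  Set A (color 0): {1, 4, 5, 8}
  Set B (color 1): {2, 3, 6, 7}

The graph is bipartite with partition {1, 4, 5, 8}, {2, 3, 6, 7}.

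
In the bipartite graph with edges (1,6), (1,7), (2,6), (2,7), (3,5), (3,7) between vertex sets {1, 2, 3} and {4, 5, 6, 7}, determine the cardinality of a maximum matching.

Step 1: List the neighbors of each left vertex:
  1: 6, 7
  2: 6, 7
  3: 5, 7

Step 2: Greedily match left vertices, then look for augmenting paths:
  Match 1 -- 6
  Match 2 -- 7
  Match 3 -- 5
  No augmenting path remains.

Step 3: Verify this is maximum:
  Matching size 3 = min(|L|, |R|) = min(3, 4), which is an upper bound, so this matching is maximum.

Maximum matching: {(1,6), (2,7), (3,5)}
Size: 3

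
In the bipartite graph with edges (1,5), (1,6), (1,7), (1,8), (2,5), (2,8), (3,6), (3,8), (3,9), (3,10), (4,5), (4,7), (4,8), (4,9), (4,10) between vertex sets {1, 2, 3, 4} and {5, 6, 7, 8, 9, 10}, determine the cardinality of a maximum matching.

Step 1: List the neighbors of each left vertex:
  1: 5, 6, 7, 8
  2: 5, 8
  3: 6, 8, 9, 10
  4: 5, 7, 8, 9, 10

Step 2: Greedily match left vertices, then look for augmenting paths:
  Match 1 -- 5
  Match 2 -- 8
  Match 3 -- 6
  Match 4 -- 7
  No augmenting path remains.

Step 3: Verify this is maximum:
  Matching size 4 = min(|L|, |R|) = min(4, 6), which is an upper bound, so this matching is maximum.

Maximum matching: {(1,5), (2,8), (3,6), (4,7)}
Size: 4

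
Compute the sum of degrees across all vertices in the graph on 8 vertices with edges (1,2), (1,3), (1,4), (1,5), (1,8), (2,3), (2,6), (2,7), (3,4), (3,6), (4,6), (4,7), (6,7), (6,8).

Step 1: Count edges incident to each vertex:
  deg(1) = 5 (neighbors: 2, 3, 4, 5, 8)
  deg(2) = 4 (neighbors: 1, 3, 6, 7)
  deg(3) = 4 (neighbors: 1, 2, 4, 6)
  deg(4) = 4 (neighbors: 1, 3, 6, 7)
  deg(5) = 1 (neighbors: 1)
  deg(6) = 5 (neighbors: 2, 3, 4, 7, 8)
  deg(7) = 3 (neighbors: 2, 4, 6)
  deg(8) = 2 (neighbors: 1, 6)

Step 2: Sum all degrees:
  5 + 4 + 4 + 4 + 1 + 5 + 3 + 2 = 28

Verification: sum of degrees = 2 * |E| = 2 * 14 = 28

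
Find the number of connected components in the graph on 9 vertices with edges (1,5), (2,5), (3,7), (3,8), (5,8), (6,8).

Step 1: Build adjacency list from edges:
  1: 5
  2: 5
  3: 7, 8
  4: (none)
  5: 1, 2, 8
  6: 8
  7: 3
  8: 3, 5, 6
  9: (none)

Step 2: Run BFS/DFS from vertex 1:
  Visited: {1, 5, 2, 8, 3, 6, 7}
  Reached 7 of 9 vertices

Step 3: Only 7 of 9 vertices reached. Graph is disconnected.
Connected components: {1, 2, 3, 5, 6, 7, 8}, {4}, {9}
Number of connected components: 3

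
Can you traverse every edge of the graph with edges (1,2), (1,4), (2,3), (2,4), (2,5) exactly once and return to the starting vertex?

Step 1: Find the degree of each vertex:
  deg(1) = 2
  deg(2) = 4
  deg(3) = 1
  deg(4) = 2
  deg(5) = 1

Step 2: Count vertices with odd degree:
  Odd-degree vertices: 3, 5 (2 total)

Step 3: Apply Euler's theorem:
  - Eulerian circuit exists iff graph is connected and all vertices have even degree
  - Eulerian path exists iff graph is connected and has 0 or 2 odd-degree vertices

Graph is connected with exactly 2 odd-degree vertices (3, 5).
Eulerian path exists (starting and ending at the odd-degree vertices), but no Eulerian circuit.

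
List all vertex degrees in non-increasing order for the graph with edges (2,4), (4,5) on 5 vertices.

Step 1: Count edges incident to each vertex:
  deg(1) = 0 (neighbors: none)
  deg(2) = 1 (neighbors: 4)
  deg(3) = 0 (neighbors: none)
  deg(4) = 2 (neighbors: 2, 5)
  deg(5) = 1 (neighbors: 4)

Step 2: Sort degrees in non-increasing order:
  Degrees: [0, 1, 0, 2, 1] -> sorted: [2, 1, 1, 0, 0]

Degree sequence: [2, 1, 1, 0, 0]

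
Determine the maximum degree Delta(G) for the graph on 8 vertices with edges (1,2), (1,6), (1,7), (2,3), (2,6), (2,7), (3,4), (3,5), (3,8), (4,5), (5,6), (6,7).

Step 1: Count edges incident to each vertex:
  deg(1) = 3 (neighbors: 2, 6, 7)
  deg(2) = 4 (neighbors: 1, 3, 6, 7)
  deg(3) = 4 (neighbors: 2, 4, 5, 8)
  deg(4) = 2 (neighbors: 3, 5)
  deg(5) = 3 (neighbors: 3, 4, 6)
  deg(6) = 4 (neighbors: 1, 2, 5, 7)
  deg(7) = 3 (neighbors: 1, 2, 6)
  deg(8) = 1 (neighbors: 3)

Step 2: Find maximum:
  max(3, 4, 4, 2, 3, 4, 3, 1) = 4 (vertex 2)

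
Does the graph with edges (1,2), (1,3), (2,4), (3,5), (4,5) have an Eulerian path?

Step 1: Find the degree of each vertex:
  deg(1) = 2
  deg(2) = 2
  deg(3) = 2
  deg(4) = 2
  deg(5) = 2

Step 2: Count vertices with odd degree:
  All vertices have even degree (0 odd-degree vertices)

Step 3: Apply Euler's theorem:
  - Eulerian circuit exists iff graph is connected and all vertices have even degree
  - Eulerian path exists iff graph is connected and has 0 or 2 odd-degree vertices

Graph is connected with 0 odd-degree vertices.
Both Eulerian circuit and Eulerian path exist.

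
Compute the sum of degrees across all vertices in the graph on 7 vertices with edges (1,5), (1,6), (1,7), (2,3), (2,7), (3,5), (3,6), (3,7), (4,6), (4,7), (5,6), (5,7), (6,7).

Step 1: Count edges incident to each vertex:
  deg(1) = 3 (neighbors: 5, 6, 7)
  deg(2) = 2 (neighbors: 3, 7)
  deg(3) = 4 (neighbors: 2, 5, 6, 7)
  deg(4) = 2 (neighbors: 6, 7)
  deg(5) = 4 (neighbors: 1, 3, 6, 7)
  deg(6) = 5 (neighbors: 1, 3, 4, 5, 7)
  deg(7) = 6 (neighbors: 1, 2, 3, 4, 5, 6)

Step 2: Sum all degrees:
  3 + 2 + 4 + 2 + 4 + 5 + 6 = 26

Verification: sum of degrees = 2 * |E| = 2 * 13 = 26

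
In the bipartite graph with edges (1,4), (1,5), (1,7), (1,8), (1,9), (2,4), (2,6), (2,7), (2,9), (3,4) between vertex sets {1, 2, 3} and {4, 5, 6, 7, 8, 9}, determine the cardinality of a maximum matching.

Step 1: List the neighbors of each left vertex:
  1: 4, 5, 7, 8, 9
  2: 4, 6, 7, 9
  3: 4

Step 2: Greedily match left vertices, then look for augmenting paths:
  Match 1 -- 5
  Match 2 -- 6
  Match 3 -- 4
  No augmenting path remains.

Step 3: Verify this is maximum:
  Matching size 3 = min(|L|, |R|) = min(3, 6), which is an upper bound, so this matching is maximum.

Maximum matching: {(1,5), (2,6), (3,4)}
Size: 3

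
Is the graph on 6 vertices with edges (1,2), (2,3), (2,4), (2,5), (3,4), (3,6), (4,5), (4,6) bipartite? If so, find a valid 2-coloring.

Step 1: Attempt 2-coloring using BFS:
  Start at vertex 1, assign color 0
  Color vertex 2 with color 1 (neighbor of 1)
  Color vertex 3 with color 0 (neighbor of 2)
  Color vertex 4 with color 0 (neighbor of 2)
  Color vertex 5 with color 0 (neighbor of 2)

Step 2: Conflict found! Vertices 3 and 4 are adjacent but have the same color.
This means the graph contains an odd cycle.

The graph is NOT bipartite.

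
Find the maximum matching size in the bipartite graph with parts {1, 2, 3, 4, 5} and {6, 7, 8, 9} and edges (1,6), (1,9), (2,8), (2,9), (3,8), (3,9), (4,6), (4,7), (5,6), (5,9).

Step 1: List the neighbors of each left vertex:
  1: 6, 9
  2: 8, 9
  3: 8, 9
  4: 6, 7
  5: 6, 9

Step 2: Greedily match left vertices, then look for augmenting paths:
  Match 1 -- 6
  Match 2 -- 8
  Match 3 -- 9
  Match 4 -- 7
  No augmenting path remains.

Step 3: Verify this is maximum:
  Matching size 4 = min(|L|, |R|) = min(5, 4), which is an upper bound, so this matching is maximum.

Maximum matching: {(1,6), (2,8), (3,9), (4,7)}
Size: 4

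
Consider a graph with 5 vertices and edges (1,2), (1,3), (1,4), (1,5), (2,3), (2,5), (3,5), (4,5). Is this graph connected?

Step 1: Build adjacency list from edges:
  1: 2, 3, 4, 5
  2: 1, 3, 5
  3: 1, 2, 5
  4: 1, 5
  5: 1, 2, 3, 4

Step 2: Run BFS/DFS from vertex 1:
  Visited: {1, 2, 3, 4, 5}
  Reached 5 of 5 vertices

Step 3: All 5 vertices reached from vertex 1, so the graph is connected.
Answer: Yes, the graph is connected.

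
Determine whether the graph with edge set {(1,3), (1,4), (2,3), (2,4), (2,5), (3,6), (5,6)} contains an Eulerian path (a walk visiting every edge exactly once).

Step 1: Find the degree of each vertex:
  deg(1) = 2
  deg(2) = 3
  deg(3) = 3
  deg(4) = 2
  deg(5) = 2
  deg(6) = 2

Step 2: Count vertices with odd degree:
  Odd-degree vertices: 2, 3 (2 total)

Step 3: Apply Euler's theorem:
  - Eulerian circuit exists iff graph is connected and all vertices have even degree
  - Eulerian path exists iff graph is connected and has 0 or 2 odd-degree vertices

Graph is connected with exactly 2 odd-degree vertices (2, 3).
Eulerian path exists (starting and ending at the odd-degree vertices), but no Eulerian circuit.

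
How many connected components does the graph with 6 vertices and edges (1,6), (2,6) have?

Step 1: Build adjacency list from edges:
  1: 6
  2: 6
  3: (none)
  4: (none)
  5: (none)
  6: 1, 2

Step 2: Run BFS/DFS from vertex 1:
  Visited: {1, 6, 2}
  Reached 3 of 6 vertices

Step 3: Only 3 of 6 vertices reached. Graph is disconnected.
Connected components: {1, 2, 6}, {3}, {4}, {5}
Number of connected components: 4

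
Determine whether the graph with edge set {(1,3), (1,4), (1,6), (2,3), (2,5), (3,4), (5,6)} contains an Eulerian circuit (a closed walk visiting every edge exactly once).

Step 1: Find the degree of each vertex:
  deg(1) = 3
  deg(2) = 2
  deg(3) = 3
  deg(4) = 2
  deg(5) = 2
  deg(6) = 2

Step 2: Count vertices with odd degree:
  Odd-degree vertices: 1, 3 (2 total)

Step 3: Apply Euler's theorem:
  - Eulerian circuit exists iff graph is connected and all vertices have even degree
  - Eulerian path exists iff graph is connected and has 0 or 2 odd-degree vertices

Graph is connected with exactly 2 odd-degree vertices (1, 3).
Eulerian path exists (starting and ending at the odd-degree vertices), but no Eulerian circuit.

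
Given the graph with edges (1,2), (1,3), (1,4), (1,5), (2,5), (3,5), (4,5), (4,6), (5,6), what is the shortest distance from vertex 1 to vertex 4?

Step 1: Build adjacency list:
  1: 2, 3, 4, 5
  2: 1, 5
  3: 1, 5
  4: 1, 5, 6
  5: 1, 2, 3, 4, 6
  6: 4, 5

Step 2: BFS from vertex 1 to find shortest path to 4:
  vertex 2 reached at distance 1
  vertex 3 reached at distance 1
  vertex 4 reached at distance 1

Step 3: Shortest path: 1 -> 4
Path length: 1 edge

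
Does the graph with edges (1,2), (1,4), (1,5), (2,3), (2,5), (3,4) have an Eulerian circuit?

Step 1: Find the degree of each vertex:
  deg(1) = 3
  deg(2) = 3
  deg(3) = 2
  deg(4) = 2
  deg(5) = 2

Step 2: Count vertices with odd degree:
  Odd-degree vertices: 1, 2 (2 total)

Step 3: Apply Euler's theorem:
  - Eulerian circuit exists iff graph is connected and all vertices have even degree
  - Eulerian path exists iff graph is connected and has 0 or 2 odd-degree vertices

Graph is connected with exactly 2 odd-degree vertices (1, 2).
Eulerian path exists (starting and ending at the odd-degree vertices), but no Eulerian circuit.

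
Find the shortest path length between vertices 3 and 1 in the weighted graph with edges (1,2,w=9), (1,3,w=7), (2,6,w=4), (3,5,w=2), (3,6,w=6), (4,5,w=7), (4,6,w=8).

Step 1: Build adjacency list with weights:
  1: 2(w=9), 3(w=7)
  2: 1(w=9), 6(w=4)
  3: 1(w=7), 5(w=2), 6(w=6)
  4: 5(w=7), 6(w=8)
  5: 3(w=2), 4(w=7)
  6: 2(w=4), 3(w=6), 4(w=8)

Step 2: Apply Dijkstra's algorithm from vertex 3:
  Visit vertex 3 (distance=0)
    Update dist[1] = 7
    Update dist[5] = 2
    Update dist[6] = 6
  Visit vertex 5 (distance=2)
    Update dist[4] = 9
  Visit vertex 6 (distance=6)
    Update dist[2] = 10
  Visit vertex 1 (distance=7)

Step 3: Shortest path: 3 -> 1
Total weight: 7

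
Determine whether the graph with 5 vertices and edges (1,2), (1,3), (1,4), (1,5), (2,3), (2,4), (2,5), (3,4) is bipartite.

Step 1: Attempt 2-coloring using BFS:
  Start at vertex 1, assign color 0
  Color vertex 2 with color 1 (neighbor of 1)
  Color vertex 3 with color 1 (neighbor of 1)
  Color vertex 4 with color 1 (neighbor of 1)
  Color vertex 5 with color 1 (neighbor of 1)

Step 2: Conflict found! Vertices 2 and 3 are adjacent but have the same color.
This means the graph contains an odd cycle.

The graph is NOT bipartite.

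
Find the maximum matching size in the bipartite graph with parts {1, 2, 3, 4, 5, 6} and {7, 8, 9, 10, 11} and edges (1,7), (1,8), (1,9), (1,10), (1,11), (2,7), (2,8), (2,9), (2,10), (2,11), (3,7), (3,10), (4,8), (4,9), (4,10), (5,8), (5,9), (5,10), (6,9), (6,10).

Step 1: List the neighbors of each left vertex:
  1: 7, 8, 9, 10, 11
  2: 7, 8, 9, 10, 11
  3: 7, 10
  4: 8, 9, 10
  5: 8, 9, 10
  6: 9, 10

Step 2: Greedily match left vertices, then look for augmenting paths:
  Match 1 -- 7
  Match 2 -- 11
  Match 3 -- 10
  Match 4 -- 9
  Match 5 -- 8
  No augmenting path remains.

Step 3: Verify this is maximum:
  Matching size 5 = min(|L|, |R|) = min(6, 5), which is an upper bound, so this matching is maximum.

Maximum matching: {(1,7), (2,11), (3,10), (4,9), (5,8)}
Size: 5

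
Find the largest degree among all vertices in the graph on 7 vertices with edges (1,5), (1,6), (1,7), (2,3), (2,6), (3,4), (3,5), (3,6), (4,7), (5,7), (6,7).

Step 1: Count edges incident to each vertex:
  deg(1) = 3 (neighbors: 5, 6, 7)
  deg(2) = 2 (neighbors: 3, 6)
  deg(3) = 4 (neighbors: 2, 4, 5, 6)
  deg(4) = 2 (neighbors: 3, 7)
  deg(5) = 3 (neighbors: 1, 3, 7)
  deg(6) = 4 (neighbors: 1, 2, 3, 7)
  deg(7) = 4 (neighbors: 1, 4, 5, 6)

Step 2: Find maximum:
  max(3, 2, 4, 2, 3, 4, 4) = 4 (vertex 3)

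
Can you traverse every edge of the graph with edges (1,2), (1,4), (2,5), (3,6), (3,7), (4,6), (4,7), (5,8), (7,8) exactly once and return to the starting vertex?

Step 1: Find the degree of each vertex:
  deg(1) = 2
  deg(2) = 2
  deg(3) = 2
  deg(4) = 3
  deg(5) = 2
  deg(6) = 2
  deg(7) = 3
  deg(8) = 2

Step 2: Count vertices with odd degree:
  Odd-degree vertices: 4, 7 (2 total)

Step 3: Apply Euler's theorem:
  - Eulerian circuit exists iff graph is connected and all vertices have even degree
  - Eulerian path exists iff graph is connected and has 0 or 2 odd-degree vertices

Graph is connected with exactly 2 odd-degree vertices (4, 7).
Eulerian path exists (starting and ending at the odd-degree vertices), but no Eulerian circuit.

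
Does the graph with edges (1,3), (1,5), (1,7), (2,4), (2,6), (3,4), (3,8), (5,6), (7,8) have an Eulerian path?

Step 1: Find the degree of each vertex:
  deg(1) = 3
  deg(2) = 2
  deg(3) = 3
  deg(4) = 2
  deg(5) = 2
  deg(6) = 2
  deg(7) = 2
  deg(8) = 2

Step 2: Count vertices with odd degree:
  Odd-degree vertices: 1, 3 (2 total)

Step 3: Apply Euler's theorem:
  - Eulerian circuit exists iff graph is connected and all vertices have even degree
  - Eulerian path exists iff graph is connected and has 0 or 2 odd-degree vertices

Graph is connected with exactly 2 odd-degree vertices (1, 3).
Eulerian path exists (starting and ending at the odd-degree vertices), but no Eulerian circuit.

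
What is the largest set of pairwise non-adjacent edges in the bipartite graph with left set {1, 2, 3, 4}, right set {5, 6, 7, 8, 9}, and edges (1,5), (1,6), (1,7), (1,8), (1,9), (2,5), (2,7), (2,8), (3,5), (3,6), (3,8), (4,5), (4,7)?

Step 1: List the neighbors of each left vertex:
  1: 5, 6, 7, 8, 9
  2: 5, 7, 8
  3: 5, 6, 8
  4: 5, 7

Step 2: Greedily match left vertices, then look for augmenting paths:
  Match 1 -- 8
  Match 2 -- 7
  Match 3 -- 6
  Match 4 -- 5
  No augmenting path remains.

Step 3: Verify this is maximum:
  Matching size 4 = min(|L|, |R|) = min(4, 5), which is an upper bound, so this matching is maximum.

Maximum matching: {(1,8), (2,7), (3,6), (4,5)}
Size: 4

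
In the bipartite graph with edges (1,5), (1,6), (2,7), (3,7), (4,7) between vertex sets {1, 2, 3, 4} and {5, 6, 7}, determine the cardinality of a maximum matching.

Step 1: List the neighbors of each left vertex:
  1: 5, 6
  2: 7
  3: 7
  4: 7

Step 2: Greedily match left vertices, then look for augmenting paths:
  Match 1 -- 5
  Match 2 -- 7
  No augmenting path remains.

Step 3: Verify this is maximum:
  Matching has size 2. The vertex set {1, 7} covers every edge and has size 2; any matching has at most one edge per cover vertex, so 2 is maximum (König's theorem).

Maximum matching: {(1,5), (2,7)}
Size: 2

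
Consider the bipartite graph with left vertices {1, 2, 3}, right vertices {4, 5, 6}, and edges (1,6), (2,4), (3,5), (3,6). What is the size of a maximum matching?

Step 1: List the neighbors of each left vertex:
  1: 6
  2: 4
  3: 5, 6

Step 2: Greedily match left vertices, then look for augmenting paths:
  Match 1 -- 6
  Match 2 -- 4
  Match 3 -- 5
  No augmenting path remains.

Step 3: Verify this is maximum:
  Matching size 3 = min(|L|, |R|) = min(3, 3), which is an upper bound, so this matching is maximum.

Maximum matching: {(1,6), (2,4), (3,5)}
Size: 3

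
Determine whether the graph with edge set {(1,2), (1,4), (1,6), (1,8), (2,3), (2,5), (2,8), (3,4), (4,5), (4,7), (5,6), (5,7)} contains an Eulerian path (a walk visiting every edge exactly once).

Step 1: Find the degree of each vertex:
  deg(1) = 4
  deg(2) = 4
  deg(3) = 2
  deg(4) = 4
  deg(5) = 4
  deg(6) = 2
  deg(7) = 2
  deg(8) = 2

Step 2: Count vertices with odd degree:
  All vertices have even degree (0 odd-degree vertices)

Step 3: Apply Euler's theorem:
  - Eulerian circuit exists iff graph is connected and all vertices have even degree
  - Eulerian path exists iff graph is connected and has 0 or 2 odd-degree vertices

Graph is connected with 0 odd-degree vertices.
Both Eulerian circuit and Eulerian path exist.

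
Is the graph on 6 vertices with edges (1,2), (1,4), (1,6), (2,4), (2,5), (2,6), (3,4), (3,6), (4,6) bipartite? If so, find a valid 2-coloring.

Step 1: Attempt 2-coloring using BFS:
  Start at vertex 1, assign color 0
  Color vertex 2 with color 1 (neighbor of 1)
  Color vertex 4 with color 1 (neighbor of 1)
  Color vertex 6 with color 1 (neighbor of 1)

Step 2: Conflict found! Vertices 2 and 4 are adjacent but have the same color.
This means the graph contains an odd cycle.

The graph is NOT bipartite.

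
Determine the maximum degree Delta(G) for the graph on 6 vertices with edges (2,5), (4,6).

Step 1: Count edges incident to each vertex:
  deg(1) = 0 (neighbors: none)
  deg(2) = 1 (neighbors: 5)
  deg(3) = 0 (neighbors: none)
  deg(4) = 1 (neighbors: 6)
  deg(5) = 1 (neighbors: 2)
  deg(6) = 1 (neighbors: 4)

Step 2: Find maximum:
  max(0, 1, 0, 1, 1, 1) = 1 (vertex 2)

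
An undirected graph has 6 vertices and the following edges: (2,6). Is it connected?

Step 1: Build adjacency list from edges:
  1: (none)
  2: 6
  3: (none)
  4: (none)
  5: (none)
  6: 2

Step 2: Run BFS/DFS from vertex 1:
  Visited: {1}
  Reached 1 of 6 vertices

Step 3: Only 1 of 6 vertices reached. Graph is disconnected.
Connected components: {1}, {2, 6}, {3}, {4}, {5}
Answer: No, the graph is not connected (5 components).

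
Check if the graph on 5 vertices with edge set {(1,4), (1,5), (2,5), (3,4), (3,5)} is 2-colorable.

Step 1: Attempt 2-coloring using BFS:
  Start at vertex 1, assign color 0
  Color vertex 4 with color 1 (neighbor of 1)
  Color vertex 5 with color 1 (neighbor of 1)
  Color vertex 3 with color 0 (neighbor of 4)
  Color vertex 2 with color 0 (neighbor of 5)

Step 2: 2-coloring succeeded. No conflicts found.
  Set A (color 0): {1, 2, 3}
  Set B (color 1): {4, 5}

The graph is bipartite with partition {1, 2, 3}, {4, 5}.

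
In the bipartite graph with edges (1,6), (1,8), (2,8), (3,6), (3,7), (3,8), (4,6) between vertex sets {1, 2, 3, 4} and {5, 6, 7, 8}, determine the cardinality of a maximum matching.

Step 1: List the neighbors of each left vertex:
  1: 6, 8
  2: 8
  3: 6, 7, 8
  4: 6

Step 2: Greedily match left vertices, then look for augmenting paths:
  Match 1 -- 6
  Match 2 -- 8
  Match 3 -- 7
  No augmenting path remains.

Step 3: Verify this is maximum:
  Matching has size 3. The vertex set {3, 6, 8} covers every edge and has size 3; any matching has at most one edge per cover vertex, so 3 is maximum (König's theorem).

Maximum matching: {(1,6), (2,8), (3,7)}
Size: 3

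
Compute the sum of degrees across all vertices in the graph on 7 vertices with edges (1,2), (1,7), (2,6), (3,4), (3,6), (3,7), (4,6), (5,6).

Step 1: Count edges incident to each vertex:
  deg(1) = 2 (neighbors: 2, 7)
  deg(2) = 2 (neighbors: 1, 6)
  deg(3) = 3 (neighbors: 4, 6, 7)
  deg(4) = 2 (neighbors: 3, 6)
  deg(5) = 1 (neighbors: 6)
  deg(6) = 4 (neighbors: 2, 3, 4, 5)
  deg(7) = 2 (neighbors: 1, 3)

Step 2: Sum all degrees:
  2 + 2 + 3 + 2 + 1 + 4 + 2 = 16

Verification: sum of degrees = 2 * |E| = 2 * 8 = 16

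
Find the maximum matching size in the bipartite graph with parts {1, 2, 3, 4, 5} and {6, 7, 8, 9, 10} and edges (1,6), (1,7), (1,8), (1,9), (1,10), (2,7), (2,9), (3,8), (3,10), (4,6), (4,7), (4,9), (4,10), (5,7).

Step 1: List the neighbors of each left vertex:
  1: 6, 7, 8, 9, 10
  2: 7, 9
  3: 8, 10
  4: 6, 7, 9, 10
  5: 7

Step 2: Greedily match left vertices, then look for augmenting paths:
  Match 1 -- 6
  Match 2 -- 9
  Match 3 -- 8
  Match 4 -- 10
  Match 5 -- 7
  No augmenting path remains.

Step 3: Verify this is maximum:
  Matching size 5 = min(|L|, |R|) = min(5, 5), which is an upper bound, so this matching is maximum.

Maximum matching: {(1,6), (2,9), (3,8), (4,10), (5,7)}
Size: 5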